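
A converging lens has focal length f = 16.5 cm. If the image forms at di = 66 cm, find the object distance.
1/do = 1/f − 1/di → do = 22 cm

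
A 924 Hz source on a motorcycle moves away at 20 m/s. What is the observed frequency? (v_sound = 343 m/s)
f_obs = f·v/(v + v_s) = 873.1 Hz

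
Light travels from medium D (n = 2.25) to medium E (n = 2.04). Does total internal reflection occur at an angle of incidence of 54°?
θc = arcsin(n₂/n₁) = 65.05°; 54° < θc, so no — the ray refracts.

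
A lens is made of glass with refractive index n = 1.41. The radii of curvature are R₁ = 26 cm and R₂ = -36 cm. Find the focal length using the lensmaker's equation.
1/f = (n − 1)(1/R₁ − 1/R₂) → f = 36.82 cm (converging lens)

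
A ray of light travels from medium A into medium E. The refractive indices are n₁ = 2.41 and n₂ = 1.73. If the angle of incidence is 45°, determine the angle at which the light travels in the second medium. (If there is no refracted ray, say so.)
sin θ₂ = (n₁/n₂)·sin θ₁ = 0.985 → θ₂ = 80.08°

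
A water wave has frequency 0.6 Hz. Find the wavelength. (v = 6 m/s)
λ = v/f = 10 m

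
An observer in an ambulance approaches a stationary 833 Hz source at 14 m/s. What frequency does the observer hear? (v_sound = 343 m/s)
f_obs = f·(v + v_o)/v = 867 Hz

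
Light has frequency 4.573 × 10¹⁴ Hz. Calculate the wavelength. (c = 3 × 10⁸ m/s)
λ = c/f = 656 nm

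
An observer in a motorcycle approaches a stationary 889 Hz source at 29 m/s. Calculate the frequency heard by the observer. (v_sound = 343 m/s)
f_obs = f·(v + v_o)/v = 964.2 Hz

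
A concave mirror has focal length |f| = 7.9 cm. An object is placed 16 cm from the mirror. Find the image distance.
f = +7.9 cm (concave); 1/di = 1/f − 1/do → di = 15.6 cm (real image, in front of mirror)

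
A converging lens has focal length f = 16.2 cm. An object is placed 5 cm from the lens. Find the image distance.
1/di = 1/f − 1/do → di = -7.232 cm (virtual image)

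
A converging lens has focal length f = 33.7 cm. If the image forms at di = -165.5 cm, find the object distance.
1/do = 1/f − 1/di → do = 28 cm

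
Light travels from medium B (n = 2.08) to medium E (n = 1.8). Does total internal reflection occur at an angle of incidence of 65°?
θc = arcsin(n₂/n₁) = 59.93°; 65° > θc, so yes — total internal reflection.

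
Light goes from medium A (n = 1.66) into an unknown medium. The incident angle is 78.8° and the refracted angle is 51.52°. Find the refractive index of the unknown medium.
n₂ = n₁·sin θ₁ / sin θ₂ = 2.08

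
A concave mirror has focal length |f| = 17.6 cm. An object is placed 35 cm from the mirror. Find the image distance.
f = +17.6 cm (concave); 1/di = 1/f − 1/do → di = 35.4 cm (real image, in front of mirror)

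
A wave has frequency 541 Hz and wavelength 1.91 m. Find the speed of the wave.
v = fλ = 1033 m/s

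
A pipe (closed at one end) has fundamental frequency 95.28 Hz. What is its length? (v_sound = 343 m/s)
L = v/(4f₁) = 0.9 m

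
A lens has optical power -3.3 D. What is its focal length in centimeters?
f = 1/P = -30.3 cm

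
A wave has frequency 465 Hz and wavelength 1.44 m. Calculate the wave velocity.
v = fλ = 669.6 m/s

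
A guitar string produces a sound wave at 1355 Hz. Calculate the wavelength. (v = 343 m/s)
λ = v/f = 0.2531 m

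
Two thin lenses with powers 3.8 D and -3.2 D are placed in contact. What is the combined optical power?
P_total = P₁ + P₂ = 0.6 D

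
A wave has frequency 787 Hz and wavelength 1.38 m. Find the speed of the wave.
v = fλ = 1086 m/s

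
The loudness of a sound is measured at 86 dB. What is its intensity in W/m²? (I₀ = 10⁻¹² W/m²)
I = I₀·10^(β/10) = 3.98 × 10⁻⁴ W/m²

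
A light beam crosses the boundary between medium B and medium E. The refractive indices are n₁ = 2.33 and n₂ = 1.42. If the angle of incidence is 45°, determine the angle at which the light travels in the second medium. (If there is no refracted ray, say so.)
sin θ₂ = (n₁/n₂)·sin θ₁ = 1.16 > 1, so there is no refracted ray — the light undergoes total internal reflection.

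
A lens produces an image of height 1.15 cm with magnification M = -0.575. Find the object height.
ho = |hi|/|M| = 2 cm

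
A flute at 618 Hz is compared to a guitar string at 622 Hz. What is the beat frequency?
4 Hz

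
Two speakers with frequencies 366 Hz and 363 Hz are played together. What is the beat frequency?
3 Hz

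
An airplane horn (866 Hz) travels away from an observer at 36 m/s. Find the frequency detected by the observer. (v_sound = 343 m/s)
f_obs = f·v/(v + v_s) = 783.7 Hz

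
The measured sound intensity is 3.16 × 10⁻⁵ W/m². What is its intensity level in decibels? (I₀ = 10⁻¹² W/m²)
β = 10·log₁₀(I/I₀) = 75 dB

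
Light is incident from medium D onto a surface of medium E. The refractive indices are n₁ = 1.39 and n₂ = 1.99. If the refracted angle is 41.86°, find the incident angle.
sin θ₁ = (n₂/n₁)·sin θ₂ → θ₁ = 72.82°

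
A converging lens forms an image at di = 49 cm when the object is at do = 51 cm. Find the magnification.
M = −di/do = -0.9608 (inverted image)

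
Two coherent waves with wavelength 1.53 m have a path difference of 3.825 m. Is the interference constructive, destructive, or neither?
destructive — path difference = 2.5λ, an odd multiple of λ/2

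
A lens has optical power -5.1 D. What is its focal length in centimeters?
f = 1/P = -19.61 cm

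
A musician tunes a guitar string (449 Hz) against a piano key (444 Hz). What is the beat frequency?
5 Hz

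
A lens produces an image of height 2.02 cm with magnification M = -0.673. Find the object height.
ho = |hi|/|M| = 3.001 cm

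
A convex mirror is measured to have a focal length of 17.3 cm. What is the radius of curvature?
R = 2|f| = 34.6 cm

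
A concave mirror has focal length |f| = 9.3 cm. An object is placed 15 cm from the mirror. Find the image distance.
f = +9.3 cm (concave); 1/di = 1/f − 1/do → di = 24.47 cm (real image, in front of mirror)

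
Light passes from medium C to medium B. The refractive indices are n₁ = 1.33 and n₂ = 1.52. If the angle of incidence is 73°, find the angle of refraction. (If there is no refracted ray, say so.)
sin θ₂ = (n₁/n₂)·sin θ₁ = 0.8368 → θ₂ = 56.8°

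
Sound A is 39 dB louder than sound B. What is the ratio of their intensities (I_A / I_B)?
I_A/I_B = 10^(Δβ/10) = 7943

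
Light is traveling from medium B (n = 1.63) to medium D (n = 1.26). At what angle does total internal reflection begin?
θc = arcsin(n₂/n₁) = 50.62°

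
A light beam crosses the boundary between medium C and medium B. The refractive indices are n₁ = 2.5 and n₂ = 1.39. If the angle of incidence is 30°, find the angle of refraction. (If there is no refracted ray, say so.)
sin θ₂ = (n₁/n₂)·sin θ₁ = 0.8993 → θ₂ = 64.06°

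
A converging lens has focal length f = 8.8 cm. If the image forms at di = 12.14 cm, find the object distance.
1/do = 1/f − 1/di → do = 31.99 cm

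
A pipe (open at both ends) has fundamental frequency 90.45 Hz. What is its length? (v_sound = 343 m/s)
L = v/(2f₁) = 1.896 m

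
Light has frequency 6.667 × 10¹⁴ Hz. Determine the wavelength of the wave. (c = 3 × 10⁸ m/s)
λ = c/f = 450 nm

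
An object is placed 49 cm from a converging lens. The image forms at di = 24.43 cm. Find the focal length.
1/f = 1/do + 1/di → f = 16.3 cm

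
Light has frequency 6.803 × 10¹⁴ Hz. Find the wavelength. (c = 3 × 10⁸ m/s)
λ = c/f = 441 nm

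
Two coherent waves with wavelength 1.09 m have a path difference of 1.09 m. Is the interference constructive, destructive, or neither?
constructive — path difference = 1λ, a whole number of wavelengths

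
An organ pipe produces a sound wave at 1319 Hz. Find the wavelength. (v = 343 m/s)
λ = v/f = 0.26 m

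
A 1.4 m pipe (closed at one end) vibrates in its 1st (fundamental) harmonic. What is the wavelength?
λₙ = 4L/n = 5.6 m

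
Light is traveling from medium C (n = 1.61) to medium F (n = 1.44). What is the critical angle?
θc = arcsin(n₂/n₁) = 63.43°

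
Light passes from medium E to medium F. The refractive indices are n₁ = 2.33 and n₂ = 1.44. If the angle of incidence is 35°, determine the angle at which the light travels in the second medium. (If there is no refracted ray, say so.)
sin θ₂ = (n₁/n₂)·sin θ₁ = 0.9281 → θ₂ = 68.14°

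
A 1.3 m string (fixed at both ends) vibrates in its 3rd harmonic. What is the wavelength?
λₙ = 2L/n = 0.8667 m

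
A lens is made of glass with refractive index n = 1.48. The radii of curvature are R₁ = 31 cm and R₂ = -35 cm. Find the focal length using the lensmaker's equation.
1/f = (n − 1)(1/R₁ − 1/R₂) → f = 34.25 cm (converging lens)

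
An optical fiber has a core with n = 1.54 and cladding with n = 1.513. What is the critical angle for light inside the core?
θc = arcsin(n_cladding/n_core) = 79.26°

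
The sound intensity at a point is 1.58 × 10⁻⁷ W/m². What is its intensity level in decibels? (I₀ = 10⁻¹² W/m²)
β = 10·log₁₀(I/I₀) = 51.99 dB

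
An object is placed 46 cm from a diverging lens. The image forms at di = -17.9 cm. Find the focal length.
1/f = 1/do + 1/di → f = -29.3 cm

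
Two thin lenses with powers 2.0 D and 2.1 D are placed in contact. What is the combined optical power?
P_total = P₁ + P₂ = 4.1 D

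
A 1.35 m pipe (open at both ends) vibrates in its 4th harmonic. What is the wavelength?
λₙ = 2L/n = 0.675 m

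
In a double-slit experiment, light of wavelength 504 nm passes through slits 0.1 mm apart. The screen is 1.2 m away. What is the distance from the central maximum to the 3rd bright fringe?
y = mλL/d = 18.14 mm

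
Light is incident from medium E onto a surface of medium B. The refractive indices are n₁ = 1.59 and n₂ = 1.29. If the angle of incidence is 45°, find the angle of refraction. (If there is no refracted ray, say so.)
sin θ₂ = (n₁/n₂)·sin θ₁ = 0.8716 → θ₂ = 60.64°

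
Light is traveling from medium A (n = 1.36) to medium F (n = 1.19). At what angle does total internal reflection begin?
θc = arcsin(n₂/n₁) = 61.04°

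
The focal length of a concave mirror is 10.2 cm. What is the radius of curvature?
R = 2|f| = 20.4 cm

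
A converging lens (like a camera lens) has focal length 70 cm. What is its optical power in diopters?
P = 1/f = 1.429 D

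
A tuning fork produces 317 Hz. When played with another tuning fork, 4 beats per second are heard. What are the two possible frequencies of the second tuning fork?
f₂ = 317 ± 4 Hz → 321 Hz or 313 Hz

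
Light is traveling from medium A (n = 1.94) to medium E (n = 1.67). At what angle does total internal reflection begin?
θc = arcsin(n₂/n₁) = 59.41°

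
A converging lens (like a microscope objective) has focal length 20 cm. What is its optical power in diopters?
P = 1/f = 5 D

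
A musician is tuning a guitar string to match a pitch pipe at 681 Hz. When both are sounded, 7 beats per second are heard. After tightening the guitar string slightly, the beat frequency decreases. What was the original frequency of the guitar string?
674 Hz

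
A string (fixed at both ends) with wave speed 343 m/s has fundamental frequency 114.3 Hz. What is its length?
L = v/(2f₁) = 1.5 m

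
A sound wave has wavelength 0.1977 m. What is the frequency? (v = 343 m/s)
f = v/λ = 1735 Hz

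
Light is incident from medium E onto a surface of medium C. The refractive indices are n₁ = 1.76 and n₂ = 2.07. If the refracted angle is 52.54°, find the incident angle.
sin θ₁ = (n₂/n₁)·sin θ₂ → θ₁ = 69°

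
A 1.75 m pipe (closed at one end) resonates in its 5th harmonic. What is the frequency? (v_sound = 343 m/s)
fₙ = nv/(4L) = 245 Hz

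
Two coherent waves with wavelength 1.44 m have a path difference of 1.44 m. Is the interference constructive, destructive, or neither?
constructive — path difference = 1λ, a whole number of wavelengths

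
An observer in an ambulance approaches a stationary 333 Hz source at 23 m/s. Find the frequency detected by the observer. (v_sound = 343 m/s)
f_obs = f·(v + v_o)/v = 355.3 Hz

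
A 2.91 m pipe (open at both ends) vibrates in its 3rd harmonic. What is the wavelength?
λₙ = 2L/n = 1.94 m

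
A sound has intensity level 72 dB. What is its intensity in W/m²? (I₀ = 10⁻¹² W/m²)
I = I₀·10^(β/10) = 1.58 × 10⁻⁵ W/m²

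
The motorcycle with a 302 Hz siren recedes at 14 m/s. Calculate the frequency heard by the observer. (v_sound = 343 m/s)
f_obs = f·v/(v + v_s) = 290.2 Hz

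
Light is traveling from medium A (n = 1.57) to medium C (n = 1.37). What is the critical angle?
θc = arcsin(n₂/n₁) = 60.76°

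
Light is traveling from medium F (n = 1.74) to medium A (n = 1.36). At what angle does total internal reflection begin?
θc = arcsin(n₂/n₁) = 51.41°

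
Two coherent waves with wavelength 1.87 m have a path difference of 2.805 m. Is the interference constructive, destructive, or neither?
destructive — path difference = 1.5λ, an odd multiple of λ/2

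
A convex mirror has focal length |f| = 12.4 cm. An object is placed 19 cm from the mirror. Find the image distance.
f = −12.4 cm (convex); 1/di = 1/f − 1/do → di = -7.503 cm (virtual image, behind mirror)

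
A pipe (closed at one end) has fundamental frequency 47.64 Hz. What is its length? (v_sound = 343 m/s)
L = v/(4f₁) = 1.8 m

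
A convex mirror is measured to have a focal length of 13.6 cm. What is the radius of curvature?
R = 2|f| = 27.2 cm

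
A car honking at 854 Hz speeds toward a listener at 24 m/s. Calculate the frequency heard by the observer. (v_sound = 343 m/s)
f_obs = f·v/(v − v_s) = 918.3 Hz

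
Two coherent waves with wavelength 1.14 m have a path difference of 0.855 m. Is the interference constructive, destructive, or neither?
neither (partial) — path difference = 0.75λ, neither a whole number of wavelengths nor an odd multiple of λ/2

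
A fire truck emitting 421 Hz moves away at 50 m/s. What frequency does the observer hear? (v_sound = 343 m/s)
f_obs = f·v/(v + v_s) = 367.4 Hz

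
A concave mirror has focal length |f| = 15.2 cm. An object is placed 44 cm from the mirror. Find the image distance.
f = +15.2 cm (concave); 1/di = 1/f − 1/do → di = 23.22 cm (real image, in front of mirror)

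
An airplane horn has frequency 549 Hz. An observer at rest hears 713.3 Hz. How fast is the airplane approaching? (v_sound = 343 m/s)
v_s = v·(1 − f/f_obs) = 79.01 m/s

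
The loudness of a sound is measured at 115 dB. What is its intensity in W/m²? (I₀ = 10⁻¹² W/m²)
I = I₀·10^(β/10) = 3.16 × 10⁻¹ W/m²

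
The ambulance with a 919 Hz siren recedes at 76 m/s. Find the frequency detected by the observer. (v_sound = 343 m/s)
f_obs = f·v/(v + v_s) = 752.3 Hz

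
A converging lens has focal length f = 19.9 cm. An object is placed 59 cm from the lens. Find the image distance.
1/di = 1/f − 1/do → di = 30.03 cm (real image)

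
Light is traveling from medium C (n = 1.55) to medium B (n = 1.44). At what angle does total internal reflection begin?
θc = arcsin(n₂/n₁) = 68.28°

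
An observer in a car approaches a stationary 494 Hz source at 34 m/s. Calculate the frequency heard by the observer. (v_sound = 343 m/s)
f_obs = f·(v + v_o)/v = 543 Hz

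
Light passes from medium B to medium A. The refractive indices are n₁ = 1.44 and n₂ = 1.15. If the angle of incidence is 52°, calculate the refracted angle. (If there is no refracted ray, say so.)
sin θ₂ = (n₁/n₂)·sin θ₁ = 0.9867 → θ₂ = 80.65°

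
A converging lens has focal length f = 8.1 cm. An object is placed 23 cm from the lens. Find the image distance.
1/di = 1/f − 1/do → di = 12.5 cm (real image)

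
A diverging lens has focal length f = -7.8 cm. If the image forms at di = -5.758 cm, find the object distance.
1/do = 1/f − 1/di → do = 21.99 cm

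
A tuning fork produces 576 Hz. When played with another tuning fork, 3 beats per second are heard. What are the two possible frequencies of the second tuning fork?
f₂ = 576 ± 3 Hz → 579 Hz or 573 Hz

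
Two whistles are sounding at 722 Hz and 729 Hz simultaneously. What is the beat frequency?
7 Hz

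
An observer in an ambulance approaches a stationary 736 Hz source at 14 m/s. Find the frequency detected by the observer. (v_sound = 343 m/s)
f_obs = f·(v + v_o)/v = 766 Hz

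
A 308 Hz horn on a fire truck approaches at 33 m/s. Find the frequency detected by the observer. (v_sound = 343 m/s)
f_obs = f·v/(v − v_s) = 340.8 Hz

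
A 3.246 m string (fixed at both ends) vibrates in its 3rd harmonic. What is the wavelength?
λₙ = 2L/n = 2.164 m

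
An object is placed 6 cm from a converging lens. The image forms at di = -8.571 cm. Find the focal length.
1/f = 1/do + 1/di → f = 20 cm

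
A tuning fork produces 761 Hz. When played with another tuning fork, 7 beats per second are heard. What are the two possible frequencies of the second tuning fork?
f₂ = 761 ± 7 Hz → 768 Hz or 754 Hz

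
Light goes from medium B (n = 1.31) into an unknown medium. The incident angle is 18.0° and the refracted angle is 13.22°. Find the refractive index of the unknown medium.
n₂ = n₁·sin θ₁ / sin θ₂ = 1.77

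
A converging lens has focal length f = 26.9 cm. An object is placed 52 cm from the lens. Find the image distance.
1/di = 1/f − 1/do → di = 55.73 cm (real image)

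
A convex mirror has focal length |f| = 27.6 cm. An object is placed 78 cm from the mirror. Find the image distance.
f = −27.6 cm (convex); 1/di = 1/f − 1/do → di = -20.39 cm (virtual image, behind mirror)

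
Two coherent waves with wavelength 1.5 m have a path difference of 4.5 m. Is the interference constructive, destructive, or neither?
constructive — path difference = 3λ, a whole number of wavelengths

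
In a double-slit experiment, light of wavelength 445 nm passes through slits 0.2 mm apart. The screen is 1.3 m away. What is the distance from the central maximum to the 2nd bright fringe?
y = mλL/d = 5.785 mm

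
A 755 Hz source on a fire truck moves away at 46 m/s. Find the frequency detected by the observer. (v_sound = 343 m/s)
f_obs = f·v/(v + v_s) = 665.7 Hz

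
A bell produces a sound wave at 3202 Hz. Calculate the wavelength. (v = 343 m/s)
λ = v/f = 0.1071 m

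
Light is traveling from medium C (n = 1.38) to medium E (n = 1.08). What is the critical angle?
θc = arcsin(n₂/n₁) = 51.5°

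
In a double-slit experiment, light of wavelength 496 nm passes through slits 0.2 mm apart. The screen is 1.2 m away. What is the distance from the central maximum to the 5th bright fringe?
y = mλL/d = 14.88 mm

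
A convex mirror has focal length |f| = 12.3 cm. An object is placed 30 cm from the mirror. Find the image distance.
f = −12.3 cm (convex); 1/di = 1/f − 1/do → di = -8.723 cm (virtual image, behind mirror)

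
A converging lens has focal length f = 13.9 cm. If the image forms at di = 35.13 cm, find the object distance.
1/do = 1/f − 1/di → do = 23 cm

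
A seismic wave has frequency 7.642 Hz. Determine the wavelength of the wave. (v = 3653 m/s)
λ = v/f = 478 m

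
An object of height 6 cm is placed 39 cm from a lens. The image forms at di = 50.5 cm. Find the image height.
hi = (-di/do) × ho = -7.769 cm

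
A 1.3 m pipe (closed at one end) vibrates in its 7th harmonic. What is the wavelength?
λₙ = 4L/n = 0.7429 m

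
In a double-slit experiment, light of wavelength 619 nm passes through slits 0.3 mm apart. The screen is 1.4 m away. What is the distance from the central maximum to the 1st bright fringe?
y = mλL/d = 2.889 mm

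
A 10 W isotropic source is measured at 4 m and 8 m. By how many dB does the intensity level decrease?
Δβ = 20·log₁₀(r₂/r₁) = 6.021 dB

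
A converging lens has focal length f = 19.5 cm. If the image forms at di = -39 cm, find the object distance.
1/do = 1/f − 1/di → do = 13 cm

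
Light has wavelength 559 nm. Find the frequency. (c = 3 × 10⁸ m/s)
f = c/λ = 5.367 × 10¹⁴ Hz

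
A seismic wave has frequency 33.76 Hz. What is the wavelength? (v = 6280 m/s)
λ = v/f = 186 m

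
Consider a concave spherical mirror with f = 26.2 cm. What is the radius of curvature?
R = 2|f| = 52.4 cm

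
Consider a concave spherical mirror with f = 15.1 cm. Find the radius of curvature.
R = 2|f| = 30.2 cm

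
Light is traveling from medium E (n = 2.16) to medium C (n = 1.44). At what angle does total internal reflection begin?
θc = arcsin(n₂/n₁) = 41.81°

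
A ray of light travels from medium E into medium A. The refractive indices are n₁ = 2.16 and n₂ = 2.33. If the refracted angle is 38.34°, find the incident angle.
sin θ₁ = (n₂/n₁)·sin θ₂ → θ₁ = 42°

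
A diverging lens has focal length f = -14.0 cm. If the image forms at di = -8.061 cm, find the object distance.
1/do = 1/f − 1/di → do = 19 cm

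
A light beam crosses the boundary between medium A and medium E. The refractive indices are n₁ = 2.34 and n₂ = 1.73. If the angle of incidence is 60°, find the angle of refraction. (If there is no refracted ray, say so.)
sin θ₂ = (n₁/n₂)·sin θ₁ = 1.171 > 1, so there is no refracted ray — the light undergoes total internal reflection.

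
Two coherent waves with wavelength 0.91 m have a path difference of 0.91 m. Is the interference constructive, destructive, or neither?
constructive — path difference = 1λ, a whole number of wavelengths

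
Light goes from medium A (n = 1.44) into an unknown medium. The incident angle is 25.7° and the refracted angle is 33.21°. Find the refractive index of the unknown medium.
n₂ = n₁·sin θ₁ / sin θ₂ = 1.14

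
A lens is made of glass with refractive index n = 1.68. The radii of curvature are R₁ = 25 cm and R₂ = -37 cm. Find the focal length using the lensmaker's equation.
1/f = (n − 1)(1/R₁ − 1/R₂) → f = 21.94 cm (converging lens)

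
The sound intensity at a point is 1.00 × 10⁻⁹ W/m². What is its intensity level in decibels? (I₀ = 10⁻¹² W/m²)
β = 10·log₁₀(I/I₀) = 30 dB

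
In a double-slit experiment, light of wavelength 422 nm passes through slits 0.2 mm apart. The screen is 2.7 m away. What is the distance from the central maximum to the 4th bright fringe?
y = mλL/d = 22.79 mm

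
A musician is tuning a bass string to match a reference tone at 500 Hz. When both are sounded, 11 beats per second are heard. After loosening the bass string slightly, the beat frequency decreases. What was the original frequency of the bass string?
511 Hz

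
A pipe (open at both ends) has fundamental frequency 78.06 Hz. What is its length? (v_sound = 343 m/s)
L = v/(2f₁) = 2.197 m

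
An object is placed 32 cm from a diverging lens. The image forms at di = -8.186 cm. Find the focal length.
1/f = 1/do + 1/di → f = -11 cm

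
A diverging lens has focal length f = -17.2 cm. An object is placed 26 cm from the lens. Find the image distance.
1/di = 1/f − 1/do → di = -10.35 cm (virtual image)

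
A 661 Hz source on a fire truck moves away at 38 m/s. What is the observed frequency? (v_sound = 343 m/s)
f_obs = f·v/(v + v_s) = 595.1 Hz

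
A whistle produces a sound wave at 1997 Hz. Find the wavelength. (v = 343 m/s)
λ = v/f = 0.1718 m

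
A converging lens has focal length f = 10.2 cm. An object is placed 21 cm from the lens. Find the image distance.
1/di = 1/f − 1/do → di = 19.83 cm (real image)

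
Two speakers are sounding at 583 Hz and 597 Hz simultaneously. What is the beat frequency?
14 Hz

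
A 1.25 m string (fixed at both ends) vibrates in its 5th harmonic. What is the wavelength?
λₙ = 2L/n = 0.5 m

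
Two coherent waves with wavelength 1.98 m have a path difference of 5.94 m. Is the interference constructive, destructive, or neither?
constructive — path difference = 3λ, a whole number of wavelengths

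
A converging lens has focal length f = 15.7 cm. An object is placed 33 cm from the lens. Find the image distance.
1/di = 1/f − 1/do → di = 29.95 cm (real image)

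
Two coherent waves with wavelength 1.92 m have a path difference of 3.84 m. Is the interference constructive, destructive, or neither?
constructive — path difference = 2λ, a whole number of wavelengths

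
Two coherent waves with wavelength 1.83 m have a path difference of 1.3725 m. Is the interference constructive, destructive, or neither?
neither (partial) — path difference = 0.75λ, neither a whole number of wavelengths nor an odd multiple of λ/2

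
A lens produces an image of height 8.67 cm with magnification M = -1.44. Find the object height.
ho = |hi|/|M| = 6.021 cm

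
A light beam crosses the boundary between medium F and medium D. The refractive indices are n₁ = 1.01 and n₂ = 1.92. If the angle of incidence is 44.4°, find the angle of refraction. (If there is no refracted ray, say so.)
sin θ₂ = (n₁/n₂)·sin θ₁ = 0.3681 → θ₂ = 21.6°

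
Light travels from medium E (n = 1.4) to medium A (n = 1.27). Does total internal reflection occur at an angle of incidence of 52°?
θc = arcsin(n₂/n₁) = 65.11°; 52° < θc, so no — the ray refracts.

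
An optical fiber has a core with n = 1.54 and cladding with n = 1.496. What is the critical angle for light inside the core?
θc = arcsin(n_cladding/n_core) = 76.27°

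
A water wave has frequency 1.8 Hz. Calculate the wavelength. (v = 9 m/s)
λ = v/f = 5 m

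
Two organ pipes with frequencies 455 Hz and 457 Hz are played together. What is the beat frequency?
2 Hz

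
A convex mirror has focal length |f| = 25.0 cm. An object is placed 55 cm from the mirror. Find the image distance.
f = −25.0 cm (convex); 1/di = 1/f − 1/do → di = -17.19 cm (virtual image, behind mirror)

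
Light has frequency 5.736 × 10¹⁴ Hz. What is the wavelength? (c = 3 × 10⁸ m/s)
λ = c/f = 523 nm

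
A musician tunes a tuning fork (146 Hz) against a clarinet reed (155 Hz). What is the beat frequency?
9 Hz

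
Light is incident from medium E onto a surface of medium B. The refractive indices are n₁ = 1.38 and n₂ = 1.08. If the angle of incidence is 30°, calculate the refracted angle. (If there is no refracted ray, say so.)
sin θ₂ = (n₁/n₂)·sin θ₁ = 0.6389 → θ₂ = 39.71°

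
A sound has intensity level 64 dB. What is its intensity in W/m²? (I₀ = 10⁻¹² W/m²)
I = I₀·10^(β/10) = 2.51 × 10⁻⁶ W/m²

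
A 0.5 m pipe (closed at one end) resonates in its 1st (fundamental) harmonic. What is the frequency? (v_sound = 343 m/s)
fₙ = nv/(4L) = 171.5 Hz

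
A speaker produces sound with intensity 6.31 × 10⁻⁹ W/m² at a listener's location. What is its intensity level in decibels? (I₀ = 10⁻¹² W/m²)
β = 10·log₁₀(I/I₀) = 38 dB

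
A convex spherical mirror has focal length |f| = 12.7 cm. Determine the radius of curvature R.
R = 2|f| = 25.4 cm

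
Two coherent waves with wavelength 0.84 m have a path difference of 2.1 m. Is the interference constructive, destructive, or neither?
destructive — path difference = 2.5λ, an odd multiple of λ/2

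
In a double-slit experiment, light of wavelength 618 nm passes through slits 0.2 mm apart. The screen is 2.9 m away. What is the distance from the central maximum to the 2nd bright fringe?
y = mλL/d = 17.92 mm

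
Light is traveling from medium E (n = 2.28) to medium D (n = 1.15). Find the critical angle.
θc = arcsin(n₂/n₁) = 30.29°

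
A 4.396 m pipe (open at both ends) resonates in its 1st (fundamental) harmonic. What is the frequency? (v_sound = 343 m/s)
fₙ = nv/(2L) = 39.01 Hz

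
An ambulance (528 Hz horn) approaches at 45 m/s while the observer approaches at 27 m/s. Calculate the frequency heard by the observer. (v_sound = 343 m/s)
f_obs = f·(v + v_o)/(v − v_s) = 655.6 Hz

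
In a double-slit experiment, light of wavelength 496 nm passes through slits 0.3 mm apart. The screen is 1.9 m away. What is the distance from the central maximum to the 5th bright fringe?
y = mλL/d = 15.71 mm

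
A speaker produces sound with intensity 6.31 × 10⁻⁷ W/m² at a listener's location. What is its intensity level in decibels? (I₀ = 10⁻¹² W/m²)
β = 10·log₁₀(I/I₀) = 58 dB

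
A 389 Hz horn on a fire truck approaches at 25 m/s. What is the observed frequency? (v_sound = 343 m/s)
f_obs = f·v/(v − v_s) = 419.6 Hz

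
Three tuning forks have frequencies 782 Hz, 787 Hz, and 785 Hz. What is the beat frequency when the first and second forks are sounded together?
5 Hz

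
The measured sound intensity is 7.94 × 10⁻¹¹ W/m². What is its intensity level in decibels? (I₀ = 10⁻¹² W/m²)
β = 10·log₁₀(I/I₀) = 19 dB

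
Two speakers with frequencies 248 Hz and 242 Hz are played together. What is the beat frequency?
6 Hz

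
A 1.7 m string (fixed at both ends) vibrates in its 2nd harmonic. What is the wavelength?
λₙ = 2L/n = 1.7 m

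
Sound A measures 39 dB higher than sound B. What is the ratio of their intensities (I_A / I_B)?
I_A/I_B = 10^(Δβ/10) = 7943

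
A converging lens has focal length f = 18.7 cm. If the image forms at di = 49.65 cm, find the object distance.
1/do = 1/f − 1/di → do = 30 cm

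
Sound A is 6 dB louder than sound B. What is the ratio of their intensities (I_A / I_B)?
I_A/I_B = 10^(Δβ/10) = 3.981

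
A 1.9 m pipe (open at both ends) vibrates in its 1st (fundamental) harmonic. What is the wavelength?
λₙ = 2L/n = 3.8 m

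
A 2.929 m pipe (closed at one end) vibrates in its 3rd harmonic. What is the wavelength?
λₙ = 4L/n = 3.905 m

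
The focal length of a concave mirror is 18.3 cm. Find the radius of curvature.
R = 2|f| = 36.6 cm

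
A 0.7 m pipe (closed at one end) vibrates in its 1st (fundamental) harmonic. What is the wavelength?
λₙ = 4L/n = 2.8 m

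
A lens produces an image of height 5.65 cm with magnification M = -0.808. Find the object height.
ho = |hi|/|M| = 6.993 cm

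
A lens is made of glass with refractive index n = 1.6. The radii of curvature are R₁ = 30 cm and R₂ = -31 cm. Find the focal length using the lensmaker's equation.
1/f = (n − 1)(1/R₁ − 1/R₂) → f = 25.41 cm (converging lens)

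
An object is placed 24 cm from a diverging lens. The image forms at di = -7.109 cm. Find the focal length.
1/f = 1/do + 1/di → f = -10.1 cm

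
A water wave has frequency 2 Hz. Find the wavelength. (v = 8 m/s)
λ = v/f = 4 m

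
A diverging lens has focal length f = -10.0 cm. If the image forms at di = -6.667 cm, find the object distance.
1/do = 1/f − 1/di → do = 20 cm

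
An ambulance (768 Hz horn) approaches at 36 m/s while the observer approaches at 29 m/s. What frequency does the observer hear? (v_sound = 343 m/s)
f_obs = f·(v + v_o)/(v − v_s) = 930.6 Hz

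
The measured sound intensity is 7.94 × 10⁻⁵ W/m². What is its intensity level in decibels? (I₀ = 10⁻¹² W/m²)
β = 10·log₁₀(I/I₀) = 79 dB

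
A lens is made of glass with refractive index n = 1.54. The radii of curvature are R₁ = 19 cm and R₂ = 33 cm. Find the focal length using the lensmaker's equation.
1/f = (n − 1)(1/R₁ − 1/R₂) → f = 82.94 cm (converging lens)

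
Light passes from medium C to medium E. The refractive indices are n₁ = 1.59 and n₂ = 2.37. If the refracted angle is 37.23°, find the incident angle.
sin θ₁ = (n₂/n₁)·sin θ₂ → θ₁ = 64.4°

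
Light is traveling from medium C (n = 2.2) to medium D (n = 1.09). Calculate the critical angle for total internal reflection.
θc = arcsin(n₂/n₁) = 29.7°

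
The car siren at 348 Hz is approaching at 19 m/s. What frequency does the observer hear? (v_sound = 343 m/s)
f_obs = f·v/(v − v_s) = 368.4 Hz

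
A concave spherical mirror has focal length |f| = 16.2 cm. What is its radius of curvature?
R = 2|f| = 32.4 cm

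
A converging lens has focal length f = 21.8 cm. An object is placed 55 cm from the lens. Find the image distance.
1/di = 1/f − 1/do → di = 36.11 cm (real image)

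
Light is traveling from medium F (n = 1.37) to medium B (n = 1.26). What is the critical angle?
θc = arcsin(n₂/n₁) = 66.88°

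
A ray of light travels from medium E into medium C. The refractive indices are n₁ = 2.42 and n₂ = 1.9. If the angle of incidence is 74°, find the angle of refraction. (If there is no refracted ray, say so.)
sin θ₂ = (n₁/n₂)·sin θ₁ = 1.224 > 1, so there is no refracted ray — the light undergoes total internal reflection.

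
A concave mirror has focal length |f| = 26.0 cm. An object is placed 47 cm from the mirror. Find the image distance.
f = +26.0 cm (concave); 1/di = 1/f − 1/do → di = 58.19 cm (real image, in front of mirror)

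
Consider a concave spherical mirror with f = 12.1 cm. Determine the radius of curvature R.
R = 2|f| = 24.2 cm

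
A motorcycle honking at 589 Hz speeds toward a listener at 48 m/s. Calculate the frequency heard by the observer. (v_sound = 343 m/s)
f_obs = f·v/(v − v_s) = 684.8 Hz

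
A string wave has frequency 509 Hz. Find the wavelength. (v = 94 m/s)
λ = v/f = 0.1847 m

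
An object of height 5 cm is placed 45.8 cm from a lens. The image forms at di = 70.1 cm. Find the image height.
hi = (-di/do) × ho = -7.653 cm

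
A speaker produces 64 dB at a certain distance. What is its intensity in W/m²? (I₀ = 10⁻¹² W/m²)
I = I₀·10^(β/10) = 2.51 × 10⁻⁶ W/m²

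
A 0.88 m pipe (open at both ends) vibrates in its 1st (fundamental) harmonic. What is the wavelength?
λₙ = 2L/n = 1.76 m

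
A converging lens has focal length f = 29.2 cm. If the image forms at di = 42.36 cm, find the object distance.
1/do = 1/f − 1/di → do = 93.99 cm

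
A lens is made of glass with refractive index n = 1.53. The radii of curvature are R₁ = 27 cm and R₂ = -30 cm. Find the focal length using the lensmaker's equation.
1/f = (n − 1)(1/R₁ − 1/R₂) → f = 26.81 cm (converging lens)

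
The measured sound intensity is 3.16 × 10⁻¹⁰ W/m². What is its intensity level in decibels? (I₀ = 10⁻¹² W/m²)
β = 10·log₁₀(I/I₀) = 25 dB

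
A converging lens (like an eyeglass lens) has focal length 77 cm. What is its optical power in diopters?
P = 1/f = 1.299 D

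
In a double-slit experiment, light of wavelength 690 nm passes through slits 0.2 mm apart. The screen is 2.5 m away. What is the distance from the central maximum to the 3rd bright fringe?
y = mλL/d = 25.88 mm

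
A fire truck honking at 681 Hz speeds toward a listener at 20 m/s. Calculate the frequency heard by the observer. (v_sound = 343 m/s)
f_obs = f·v/(v − v_s) = 723.2 Hz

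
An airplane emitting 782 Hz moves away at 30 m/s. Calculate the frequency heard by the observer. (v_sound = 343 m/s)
f_obs = f·v/(v + v_s) = 719.1 Hz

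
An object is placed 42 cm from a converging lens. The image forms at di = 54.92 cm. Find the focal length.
1/f = 1/do + 1/di → f = 23.8 cm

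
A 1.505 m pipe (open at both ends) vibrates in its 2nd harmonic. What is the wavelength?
λₙ = 2L/n = 1.505 m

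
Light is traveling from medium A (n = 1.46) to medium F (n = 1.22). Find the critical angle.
θc = arcsin(n₂/n₁) = 56.68°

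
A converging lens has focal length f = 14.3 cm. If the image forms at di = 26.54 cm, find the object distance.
1/do = 1/f − 1/di → do = 31.01 cm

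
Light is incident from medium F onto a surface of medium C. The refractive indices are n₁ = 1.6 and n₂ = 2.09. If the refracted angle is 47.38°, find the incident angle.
sin θ₁ = (n₂/n₁)·sin θ₂ → θ₁ = 73.99°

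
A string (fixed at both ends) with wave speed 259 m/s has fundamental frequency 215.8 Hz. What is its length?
L = v/(2f₁) = 0.6001 m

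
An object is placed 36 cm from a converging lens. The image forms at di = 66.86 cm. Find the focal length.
1/f = 1/do + 1/di → f = 23.4 cm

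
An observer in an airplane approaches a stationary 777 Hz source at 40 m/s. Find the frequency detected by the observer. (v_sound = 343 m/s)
f_obs = f·(v + v_o)/v = 867.6 Hz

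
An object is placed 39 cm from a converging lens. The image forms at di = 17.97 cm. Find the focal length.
1/f = 1/do + 1/di → f = 12.3 cm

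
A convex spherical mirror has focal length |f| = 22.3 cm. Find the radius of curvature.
R = 2|f| = 44.6 cm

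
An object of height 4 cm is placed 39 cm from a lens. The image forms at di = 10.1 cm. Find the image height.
hi = (-di/do) × ho = -1.036 cm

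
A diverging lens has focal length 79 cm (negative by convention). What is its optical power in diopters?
P = 1/f = -1.266 D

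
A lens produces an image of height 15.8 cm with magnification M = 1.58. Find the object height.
ho = |hi|/|M| = 10 cm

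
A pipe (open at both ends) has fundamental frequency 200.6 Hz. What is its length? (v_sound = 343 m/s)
L = v/(2f₁) = 0.8549 m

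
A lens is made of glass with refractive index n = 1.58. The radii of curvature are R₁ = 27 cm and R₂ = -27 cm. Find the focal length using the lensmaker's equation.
1/f = (n − 1)(1/R₁ − 1/R₂) → f = 23.28 cm (converging lens)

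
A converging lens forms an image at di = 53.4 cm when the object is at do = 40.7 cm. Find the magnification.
M = −di/do = -1.312 (inverted image)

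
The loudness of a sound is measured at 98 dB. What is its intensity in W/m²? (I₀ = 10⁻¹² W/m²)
I = I₀·10^(β/10) = 6.31 × 10⁻³ W/m²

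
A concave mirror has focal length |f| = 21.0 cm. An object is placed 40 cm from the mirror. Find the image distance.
f = +21.0 cm (concave); 1/di = 1/f − 1/do → di = 44.21 cm (real image, in front of mirror)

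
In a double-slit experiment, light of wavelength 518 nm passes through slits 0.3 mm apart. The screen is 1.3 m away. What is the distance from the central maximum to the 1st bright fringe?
y = mλL/d = 2.245 mm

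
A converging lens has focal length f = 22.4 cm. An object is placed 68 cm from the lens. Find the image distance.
1/di = 1/f − 1/do → di = 33.4 cm (real image)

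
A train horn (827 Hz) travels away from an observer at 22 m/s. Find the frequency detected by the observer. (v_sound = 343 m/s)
f_obs = f·v/(v + v_s) = 777.2 Hz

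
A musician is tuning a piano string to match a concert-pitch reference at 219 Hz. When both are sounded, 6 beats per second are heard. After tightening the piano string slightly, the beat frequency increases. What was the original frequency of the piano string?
225 Hz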